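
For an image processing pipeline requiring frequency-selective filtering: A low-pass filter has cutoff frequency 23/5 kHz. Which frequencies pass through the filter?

A low-pass filter passes all frequencies below the cutoff frequency 23/5 kHz and attenuates higher frequencies.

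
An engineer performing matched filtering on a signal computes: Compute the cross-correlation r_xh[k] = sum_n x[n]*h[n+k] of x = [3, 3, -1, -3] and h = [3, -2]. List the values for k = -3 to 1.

Both sequences indexed from 0 and zero outside their support.
Lags with overlap: k = -3 to 1.
  r_xh[-3] = x[3]*h[0] = -9
  r_xh[-2] = x[2]*h[0] + x[3]*h[1] = 3
  r_xh[-1] = x[1]*h[0] + x[2]*h[1] = 11
  r_xh[0] = x[0]*h[0] + x[1]*h[1] = 3
  r_xh[1] = x[0]*h[1] = -6
r_xh = [-9, 3, 11, 3, -6] (for k = -3, ..., 1)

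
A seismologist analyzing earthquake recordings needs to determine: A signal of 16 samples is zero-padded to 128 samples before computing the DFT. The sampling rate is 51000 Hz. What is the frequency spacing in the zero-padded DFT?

Original DFT: N = 16, resolution = f_s/N = 51000/16 = 6375/2 Hz
Zero-padded DFT: N = 128, resolution = f_s/N = 51000/128 = 6375/16 Hz
Zero-padding interpolates the spectrum (finer frequency grid)
but does NOT improve the true spectral resolution (ability to resolve close frequencies).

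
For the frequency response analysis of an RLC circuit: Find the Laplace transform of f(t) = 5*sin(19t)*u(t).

Standard pair: sin(wt)*u(t) <-> w/(s^2+w^2)
With w = 19: L{5*sin(19t)*u(t)} = 95/(s^2+361)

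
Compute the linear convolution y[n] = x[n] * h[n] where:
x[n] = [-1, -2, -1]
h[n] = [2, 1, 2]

y[n] = sum_k x[k]*h[n-k]. Output length = len(x) + len(h) - 1 = 3 + 3 - 1 = 5.
y[0] = -1*2 = -2
y[1] = -2*2 + -1*1 = -5
y[2] = -1*2 + -2*1 + -1*2 = -6
y[3] = -1*1 + -2*2 = -5
y[4] = -1*2 = -2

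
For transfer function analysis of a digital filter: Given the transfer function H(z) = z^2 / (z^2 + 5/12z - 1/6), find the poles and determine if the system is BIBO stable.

Poles are roots of the denominator: z^2 + 5/12z - 1/6 = 0.
Quadratic formula: z = [-(5/12) +/- sqrt((5/12)^2 - 4*(-1/6))] / 2
Discriminant = 25/144 + 2/3 = 121/144; sqrt = 11/12.
z = (-5/12 +/- 11/12) / 2 => z = 1/4 or z = -2/3.
|p1| = 2/3, |p2| = 1/4.
For BIBO stability, all poles must lie inside the unit circle (|p| < 1).
System is STABLE since both |p| < 1.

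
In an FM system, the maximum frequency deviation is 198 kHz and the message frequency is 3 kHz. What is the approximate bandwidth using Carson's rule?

Carson's rule: BW = 2*(delta_f + f_m)
= 2*(198 + 3) kHz = 402 kHz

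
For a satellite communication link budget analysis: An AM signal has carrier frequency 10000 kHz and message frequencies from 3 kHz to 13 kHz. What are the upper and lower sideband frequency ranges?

Upper sideband (USB) = fc + [fm_low, fm_high] = 10000 + [3, 13] = [10003, 10013] kHz
Lower sideband (LSB) = fc - [fm_high, fm_low] = 10000 - [13, 3] = [9987, 9997] kHz
Total occupied spectrum: 9987 kHz to 10013 kHz (plus carrier at 10000 kHz)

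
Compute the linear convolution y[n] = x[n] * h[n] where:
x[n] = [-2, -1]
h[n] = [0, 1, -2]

y[n] = sum_k x[k]*h[n-k]. Output length = len(x) + len(h) - 1 = 2 + 3 - 1 = 4.
y[0] = -2*0 = 0
y[1] = -1*0 + -2*1 = -2
y[2] = -1*1 + -2*-2 = 3
y[3] = -1*-2 = 2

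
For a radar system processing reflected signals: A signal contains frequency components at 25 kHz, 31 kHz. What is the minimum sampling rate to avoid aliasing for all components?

The highest frequency component is f_max = 31 kHz.
Nyquist rate = 2 * f_max = 2 * 31 kHz = 62 kHz.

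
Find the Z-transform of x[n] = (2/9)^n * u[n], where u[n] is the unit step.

The Z-transform of a^n * u[n] is z/(z-a) for |z| > |a|.
Here a = 2/9, so X(z) = z/(z - (2/9)) = 9z/(9z - 2)
ROC: |z| > 2/9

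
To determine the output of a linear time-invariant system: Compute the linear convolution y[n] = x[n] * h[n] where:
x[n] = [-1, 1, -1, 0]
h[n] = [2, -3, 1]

y[n] = sum_k x[k]*h[n-k]. Output length = len(x) + len(h) - 1 = 4 + 3 - 1 = 6.
y[0] = -1*2 = -2
y[1] = 1*2 + -1*-3 = 5
y[2] = -1*2 + 1*-3 + -1*1 = -6
y[3] = 0*2 + -1*-3 + 1*1 = 4
y[4] = 0*-3 + -1*1 = -1
y[5] = 0*1 = 0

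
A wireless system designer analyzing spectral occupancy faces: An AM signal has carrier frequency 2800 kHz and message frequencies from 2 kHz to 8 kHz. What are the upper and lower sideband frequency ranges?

Upper sideband (USB) = fc + [fm_low, fm_high] = 2800 + [2, 8] = [2802, 2808] kHz
Lower sideband (LSB) = fc - [fm_high, fm_low] = 2800 - [8, 2] = [2792, 2798] kHz
Total occupied spectrum: 2792 kHz to 2808 kHz (plus carrier at 2800 kHz)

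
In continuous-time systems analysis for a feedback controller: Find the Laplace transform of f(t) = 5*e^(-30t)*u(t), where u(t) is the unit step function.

Standard Laplace transform pair:
e^(-at)*u(t) <-> 1/(s+a)
With a = 30: L{5*e^(-30t)*u(t)} = 5/(s+30), ROC: Re(s) > -30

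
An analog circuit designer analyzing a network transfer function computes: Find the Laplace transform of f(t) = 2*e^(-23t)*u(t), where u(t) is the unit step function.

Standard Laplace transform pair:
e^(-at)*u(t) <-> 1/(s+a)
With a = 23: L{2*e^(-23t)*u(t)} = 2/(s+23), ROC: Re(s) > -23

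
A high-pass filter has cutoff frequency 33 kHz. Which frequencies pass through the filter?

A high-pass filter passes all frequencies above the cutoff frequency 33 kHz and attenuates lower frequencies.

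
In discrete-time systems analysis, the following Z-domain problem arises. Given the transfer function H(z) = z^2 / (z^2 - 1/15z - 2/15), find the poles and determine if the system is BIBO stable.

Poles are roots of the denominator: z^2 - 1/15z - 2/15 = 0.
Quadratic formula: z = [-(-1/15) +/- sqrt((-1/15)^2 - 4*(-2/15))] / 2
Discriminant = 1/225 + 8/15 = 121/225; sqrt = 11/15.
z = (1/15 +/- 11/15) / 2 => z = 2/5 or z = -1/3.
|p1| = 2/5, |p2| = 1/3.
For BIBO stability, all poles must lie inside the unit circle (|p| < 1).
System is STABLE since both |p| < 1.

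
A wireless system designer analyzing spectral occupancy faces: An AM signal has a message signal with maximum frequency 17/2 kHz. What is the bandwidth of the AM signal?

In AM (double-sideband), the bandwidth is twice the message frequency.
BW = 2 * f_m = 2 * 17/2 kHz = 17 kHz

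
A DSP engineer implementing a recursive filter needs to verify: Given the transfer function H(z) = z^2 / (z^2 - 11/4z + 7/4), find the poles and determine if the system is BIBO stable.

Poles are roots of the denominator: z^2 - 11/4z + 7/4 = 0.
Quadratic formula: z = [-(-11/4) +/- sqrt((-11/4)^2 - 4*(7/4))] / 2
Discriminant = 121/16 - 7 = 9/16; sqrt = 3/4.
z = (11/4 +/- 3/4) / 2 => z = 7/4 or z = 1.
|p1| = 1, |p2| = 7/4.
For BIBO stability, all poles must lie inside the unit circle (|p| < 1).
System is UNSTABLE since at least one |p| >= 1.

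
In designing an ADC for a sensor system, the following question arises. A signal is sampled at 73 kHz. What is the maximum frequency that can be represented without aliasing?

The maximum frequency that can be represented without aliasing
is the Nyquist frequency: f_max = f_s / 2 = 73 kHz / 2 = 73/2 kHz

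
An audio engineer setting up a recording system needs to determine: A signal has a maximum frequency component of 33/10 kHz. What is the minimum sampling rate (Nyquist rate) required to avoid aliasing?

By the Nyquist-Shannon sampling theorem,
the minimum sampling rate (Nyquist rate) must be at least 2 * f_max.
Nyquist rate = 2 * 33/10 kHz = 33/5 kHz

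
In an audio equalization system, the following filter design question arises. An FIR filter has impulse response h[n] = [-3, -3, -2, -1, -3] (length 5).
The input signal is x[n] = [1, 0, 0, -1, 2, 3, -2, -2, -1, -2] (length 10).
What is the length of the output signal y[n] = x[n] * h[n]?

For linear convolution, the output length is:
len(y) = len(x) + len(h) - 1 = 10 + 5 - 1 = 14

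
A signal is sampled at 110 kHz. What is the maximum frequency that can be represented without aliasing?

The maximum frequency that can be represented without aliasing
is the Nyquist frequency: f_max = f_s / 2 = 110 kHz / 2 = 55 kHz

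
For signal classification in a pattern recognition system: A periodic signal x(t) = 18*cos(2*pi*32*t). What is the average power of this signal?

Average power of A*cos(wt) is A^2/2.
P = 18^2 / 2 = 324/2 = 162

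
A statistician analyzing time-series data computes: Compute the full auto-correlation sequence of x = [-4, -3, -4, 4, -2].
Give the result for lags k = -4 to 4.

r_xx[k] = sum_m x[m]*x[m+k], indexed from 0, for k = -4 to 4:
  r_xx[-4] = x[4]*x[0] = 8
  r_xx[-3] = x[3]*x[0] + x[4]*x[1] = -10
  r_xx[-2] = x[2]*x[0] + x[3]*x[1] + x[4]*x[2] = 12
  r_xx[-1] = x[1]*x[0] + x[2]*x[1] + x[3]*x[2] + x[4]*x[3] = 0
  r_xx[0] = x[0]*x[0] + x[1]*x[1] + x[2]*x[2] + x[3]*x[3] + x[4]*x[4] = 61
  r_xx[1] = x[0]*x[1] + x[1]*x[2] + x[2]*x[3] + x[3]*x[4] = 0
  r_xx[2] = x[0]*x[2] + x[1]*x[3] + x[2]*x[4] = 12
  r_xx[3] = x[0]*x[3] + x[1]*x[4] = -10
  r_xx[4] = x[0]*x[4] = 8
r_xx = [8, -10, 12, 0, 61, 0, 12, -10, 8]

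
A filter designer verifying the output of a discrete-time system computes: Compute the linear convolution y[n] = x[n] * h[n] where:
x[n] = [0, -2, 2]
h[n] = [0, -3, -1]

y[n] = sum_k x[k]*h[n-k]. Output length = len(x) + len(h) - 1 = 3 + 3 - 1 = 5.
y[0] = 0*0 = 0
y[1] = -2*0 + 0*-3 = 0
y[2] = 2*0 + -2*-3 + 0*-1 = 6
y[3] = 2*-3 + -2*-1 = -4
y[4] = 2*-1 = -2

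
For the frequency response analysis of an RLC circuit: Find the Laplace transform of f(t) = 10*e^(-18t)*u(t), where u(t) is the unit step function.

Standard Laplace transform pair:
e^(-at)*u(t) <-> 1/(s+a)
With a = 18: L{10*e^(-18t)*u(t)} = 10/(s+18), ROC: Re(s) > -18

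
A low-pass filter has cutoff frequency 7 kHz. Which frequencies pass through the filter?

A low-pass filter passes all frequencies below the cutoff frequency 7 kHz and attenuates higher frequencies.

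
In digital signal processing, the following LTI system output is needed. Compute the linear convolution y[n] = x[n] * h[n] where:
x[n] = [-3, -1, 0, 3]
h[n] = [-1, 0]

y[n] = sum_k x[k]*h[n-k]. Output length = len(x) + len(h) - 1 = 4 + 2 - 1 = 5.
y[0] = -3*-1 = 3
y[1] = -1*-1 + -3*0 = 1
y[2] = 0*-1 + -1*0 = 0
y[3] = 3*-1 + 0*0 = -3
y[4] = 3*0 = 0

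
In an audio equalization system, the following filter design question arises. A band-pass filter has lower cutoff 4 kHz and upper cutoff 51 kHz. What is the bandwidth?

Bandwidth = f_high - f_low
= 51 kHz - 4 kHz = 47 kHz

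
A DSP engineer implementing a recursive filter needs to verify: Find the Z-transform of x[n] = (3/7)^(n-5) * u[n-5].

Time-shifting property: if X(z) = Z{x[n]}, then Z{x[n-d]} = z^(-d) * X(z)
X(z) = z/(z - 3/7) for x[n] = (3/7)^n * u[n]
Z{x[n-5]} = z^(-5) * z/(z - 3/7) = z^(-4)/(z - 3/7)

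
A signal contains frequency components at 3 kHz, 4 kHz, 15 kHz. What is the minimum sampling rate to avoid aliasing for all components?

The highest frequency component is f_max = 15 kHz.
Nyquist rate = 2 * f_max = 2 * 15 kHz = 30 kHz.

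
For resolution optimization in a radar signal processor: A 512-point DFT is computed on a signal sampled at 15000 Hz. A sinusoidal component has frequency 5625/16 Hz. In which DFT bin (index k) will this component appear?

DFT frequency resolution = f_s/N = 15000/512 = 1875/64 Hz
Bin index k = f_signal / resolution = 5625/16 / 1875/64 = 12
The signal frequency 5625/16 Hz falls in DFT bin k = 12.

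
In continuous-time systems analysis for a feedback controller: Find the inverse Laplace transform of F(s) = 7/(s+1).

Standard pair: k/(s+a) <-> k*e^(-at)*u(t)
With k=7, a=1: f(t) = 7*e^(-t)*u(t)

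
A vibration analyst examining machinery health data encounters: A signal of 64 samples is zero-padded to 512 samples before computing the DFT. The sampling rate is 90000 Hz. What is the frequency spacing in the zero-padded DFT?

Original DFT: N = 64, resolution = f_s/N = 90000/64 = 5625/4 Hz
Zero-padded DFT: N = 512, resolution = f_s/N = 90000/512 = 5625/32 Hz
Zero-padding interpolates the spectrum (finer frequency grid)
but does NOT improve the true spectral resolution (ability to resolve close frequencies).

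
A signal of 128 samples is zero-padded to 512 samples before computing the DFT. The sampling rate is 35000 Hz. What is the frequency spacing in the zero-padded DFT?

Original DFT: N = 128, resolution = f_s/N = 35000/128 = 4375/16 Hz
Zero-padded DFT: N = 512, resolution = f_s/N = 35000/512 = 4375/64 Hz
Zero-padding interpolates the spectrum (finer frequency grid)
but does NOT improve the true spectral resolution (ability to resolve close frequencies).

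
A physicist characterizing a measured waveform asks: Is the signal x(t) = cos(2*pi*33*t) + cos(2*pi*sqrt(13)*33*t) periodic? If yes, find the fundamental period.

f1 = 33 Hz, f2 = 33*sqrt(13) Hz
Ratio f2/f1 = sqrt(13), which is irrational.
Since the frequency ratio is irrational, no common period exists.
The signal is not periodic.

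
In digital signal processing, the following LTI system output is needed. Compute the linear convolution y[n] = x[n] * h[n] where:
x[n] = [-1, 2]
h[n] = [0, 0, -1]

y[n] = sum_k x[k]*h[n-k]. Output length = len(x) + len(h) - 1 = 2 + 3 - 1 = 4.
y[0] = -1*0 = 0
y[1] = 2*0 + -1*0 = 0
y[2] = 2*0 + -1*-1 = 1
y[3] = 2*-1 = -2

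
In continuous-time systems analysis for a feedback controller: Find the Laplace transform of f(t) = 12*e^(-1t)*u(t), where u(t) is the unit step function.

Standard Laplace transform pair:
e^(-at)*u(t) <-> 1/(s+a)
With a = 1: L{12*e^(-1t)*u(t)} = 12/(s+1), ROC: Re(s) > -1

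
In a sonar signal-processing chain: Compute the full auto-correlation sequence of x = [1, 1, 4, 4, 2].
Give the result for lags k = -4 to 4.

r_xx[k] = sum_m x[m]*x[m+k], indexed from 0, for k = -4 to 4:
  r_xx[-4] = x[4]*x[0] = 2
  r_xx[-3] = x[3]*x[0] + x[4]*x[1] = 6
  r_xx[-2] = x[2]*x[0] + x[3]*x[1] + x[4]*x[2] = 16
  r_xx[-1] = x[1]*x[0] + x[2]*x[1] + x[3]*x[2] + x[4]*x[3] = 29
  r_xx[0] = x[0]*x[0] + x[1]*x[1] + x[2]*x[2] + x[3]*x[3] + x[4]*x[4] = 38
  r_xx[1] = x[0]*x[1] + x[1]*x[2] + x[2]*x[3] + x[3]*x[4] = 29
  r_xx[2] = x[0]*x[2] + x[1]*x[3] + x[2]*x[4] = 16
  r_xx[3] = x[0]*x[3] + x[1]*x[4] = 6
  r_xx[4] = x[0]*x[4] = 2
r_xx = [2, 6, 16, 29, 38, 29, 16, 6, 2]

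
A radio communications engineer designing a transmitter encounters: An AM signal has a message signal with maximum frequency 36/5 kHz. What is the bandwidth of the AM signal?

In AM (double-sideband), the bandwidth is twice the message frequency.
BW = 2 * f_m = 2 * 36/5 kHz = 72/5 kHz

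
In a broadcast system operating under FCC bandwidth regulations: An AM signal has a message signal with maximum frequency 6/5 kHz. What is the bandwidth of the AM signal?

In AM (double-sideband), the bandwidth is twice the message frequency.
BW = 2 * f_m = 2 * 6/5 kHz = 12/5 kHz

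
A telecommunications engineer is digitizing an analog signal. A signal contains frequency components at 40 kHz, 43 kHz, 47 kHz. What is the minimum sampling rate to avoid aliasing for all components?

The highest frequency component is f_max = 47 kHz.
Nyquist rate = 2 * f_max = 2 * 47 kHz = 94 kHz.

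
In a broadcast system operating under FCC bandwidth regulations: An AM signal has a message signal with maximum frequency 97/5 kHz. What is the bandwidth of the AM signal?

In AM (double-sideband), the bandwidth is twice the message frequency.
BW = 2 * f_m = 2 * 97/5 kHz = 194/5 kHz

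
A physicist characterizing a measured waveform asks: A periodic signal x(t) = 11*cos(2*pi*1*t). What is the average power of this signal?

Average power of A*cos(wt) is A^2/2.
P = 11^2 / 2 = 121/2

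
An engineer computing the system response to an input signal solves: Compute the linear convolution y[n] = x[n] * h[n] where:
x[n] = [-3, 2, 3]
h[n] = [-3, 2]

y[n] = sum_k x[k]*h[n-k]. Output length = len(x) + len(h) - 1 = 3 + 2 - 1 = 4.
y[0] = -3*-3 = 9
y[1] = 2*-3 + -3*2 = -12
y[2] = 3*-3 + 2*2 = -5
y[3] = 3*2 = 6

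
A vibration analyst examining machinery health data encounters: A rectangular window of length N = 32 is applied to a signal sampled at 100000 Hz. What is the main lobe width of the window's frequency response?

For a rectangular window of length N,
the main lobe width in frequency is 2*f_s/N.
= 2*100000/32 = 6250 Hz
This determines the minimum frequency separation for resolving two sinusoids.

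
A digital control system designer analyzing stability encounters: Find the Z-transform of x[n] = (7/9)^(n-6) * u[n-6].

Time-shifting property: if X(z) = Z{x[n]}, then Z{x[n-d]} = z^(-d) * X(z)
X(z) = z/(z - 7/9) for x[n] = (7/9)^n * u[n]
Z{x[n-6]} = z^(-6) * z/(z - 7/9) = z^(-5)/(z - 7/9)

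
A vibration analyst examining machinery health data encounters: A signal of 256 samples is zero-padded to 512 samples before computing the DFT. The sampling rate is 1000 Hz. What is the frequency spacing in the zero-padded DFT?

Original DFT: N = 256, resolution = f_s/N = 1000/256 = 125/32 Hz
Zero-padded DFT: N = 512, resolution = f_s/N = 1000/512 = 125/64 Hz
Zero-padding interpolates the spectrum (finer frequency grid)
but does NOT improve the true spectral resolution (ability to resolve close frequencies).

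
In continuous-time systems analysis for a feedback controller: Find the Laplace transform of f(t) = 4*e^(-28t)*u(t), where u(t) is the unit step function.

Standard Laplace transform pair:
e^(-at)*u(t) <-> 1/(s+a)
With a = 28: L{4*e^(-28t)*u(t)} = 4/(s+28), ROC: Re(s) > -28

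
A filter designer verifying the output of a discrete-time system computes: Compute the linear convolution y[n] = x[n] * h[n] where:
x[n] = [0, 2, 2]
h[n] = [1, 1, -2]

y[n] = sum_k x[k]*h[n-k]. Output length = len(x) + len(h) - 1 = 3 + 3 - 1 = 5.
y[0] = 0*1 = 0
y[1] = 2*1 + 0*1 = 2
y[2] = 2*1 + 2*1 + 0*-2 = 4
y[3] = 2*1 + 2*-2 = -2
y[4] = 2*-2 = -4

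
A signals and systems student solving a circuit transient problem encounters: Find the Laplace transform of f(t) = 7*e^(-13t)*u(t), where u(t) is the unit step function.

Standard Laplace transform pair:
e^(-at)*u(t) <-> 1/(s+a)
With a = 13: L{7*e^(-13t)*u(t)} = 7/(s+13), ROC: Re(s) > -13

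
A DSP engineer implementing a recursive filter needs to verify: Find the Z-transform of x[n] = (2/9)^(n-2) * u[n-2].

Time-shifting property: if X(z) = Z{x[n]}, then Z{x[n-d]} = z^(-d) * X(z)
X(z) = z/(z - 2/9) for x[n] = (2/9)^n * u[n]
Z{x[n-2]} = z^(-2) * z/(z - 2/9) = z^(-1)/(z - 2/9)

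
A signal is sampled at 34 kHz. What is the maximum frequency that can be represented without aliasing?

The maximum frequency that can be represented without aliasing
is the Nyquist frequency: f_max = f_s / 2 = 34 kHz / 2 = 17 kHz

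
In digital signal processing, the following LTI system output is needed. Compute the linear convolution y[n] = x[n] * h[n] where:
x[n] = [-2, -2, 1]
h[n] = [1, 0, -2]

y[n] = sum_k x[k]*h[n-k]. Output length = len(x) + len(h) - 1 = 3 + 3 - 1 = 5.
y[0] = -2*1 = -2
y[1] = -2*1 + -2*0 = -2
y[2] = 1*1 + -2*0 + -2*-2 = 5
y[3] = 1*0 + -2*-2 = 4
y[4] = 1*-2 = -2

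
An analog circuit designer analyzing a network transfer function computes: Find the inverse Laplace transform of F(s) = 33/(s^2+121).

Standard pair: w/(s^2+w^2) <-> sin(wt)*u(t)
Recognize w^2 = 121, so w = 11; numerator 33 = 3*11.
f(t) = 3*sin(11t)*u(t)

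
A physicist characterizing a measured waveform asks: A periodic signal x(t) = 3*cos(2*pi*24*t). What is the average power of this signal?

Average power of A*cos(wt) is A^2/2.
P = 3^2 / 2 = 9/2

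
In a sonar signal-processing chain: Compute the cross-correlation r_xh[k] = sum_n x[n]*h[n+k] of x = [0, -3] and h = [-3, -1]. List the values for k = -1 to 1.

Both sequences indexed from 0 and zero outside their support.
Lags with overlap: k = -1 to 1.
  r_xh[-1] = x[1]*h[0] = 9
  r_xh[0] = x[0]*h[0] + x[1]*h[1] = 3
  r_xh[1] = x[0]*h[1] = 0
r_xh = [9, 3, 0] (for k = -1, ..., 1)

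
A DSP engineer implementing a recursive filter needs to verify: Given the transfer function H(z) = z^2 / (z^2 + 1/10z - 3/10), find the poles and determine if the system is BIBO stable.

Poles are roots of the denominator: z^2 + 1/10z - 3/10 = 0.
Quadratic formula: z = [-(1/10) +/- sqrt((1/10)^2 - 4*(-3/10))] / 2
Discriminant = 1/100 + 6/5 = 121/100; sqrt = 11/10.
z = (-1/10 +/- 11/10) / 2 => z = 1/2 or z = -3/5.
|p1| = 1/2, |p2| = 3/5.
For BIBO stability, all poles must lie inside the unit circle (|p| < 1).
System is STABLE since both |p| < 1.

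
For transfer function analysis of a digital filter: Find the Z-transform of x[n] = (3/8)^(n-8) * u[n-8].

Time-shifting property: if X(z) = Z{x[n]}, then Z{x[n-d]} = z^(-d) * X(z)
X(z) = z/(z - 3/8) for x[n] = (3/8)^n * u[n]
Z{x[n-8]} = z^(-8) * z/(z - 3/8) = z^(-7)/(z - 3/8)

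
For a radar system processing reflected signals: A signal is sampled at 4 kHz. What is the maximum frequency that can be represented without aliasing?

The maximum frequency that can be represented without aliasing
is the Nyquist frequency: f_max = f_s / 2 = 4 kHz / 2 = 2 kHz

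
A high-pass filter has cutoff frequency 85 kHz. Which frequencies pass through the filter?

A high-pass filter passes all frequencies above the cutoff frequency 85 kHz and attenuates lower frequencies.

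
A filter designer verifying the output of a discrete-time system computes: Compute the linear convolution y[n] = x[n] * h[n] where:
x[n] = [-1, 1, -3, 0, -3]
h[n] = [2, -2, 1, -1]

y[n] = sum_k x[k]*h[n-k]. Output length = len(x) + len(h) - 1 = 5 + 4 - 1 = 8.
y[0] = -1*2 = -2
y[1] = 1*2 + -1*-2 = 4
y[2] = -3*2 + 1*-2 + -1*1 = -9
y[3] = 0*2 + -3*-2 + 1*1 + -1*-1 = 8
y[4] = -3*2 + 0*-2 + -3*1 + 1*-1 = -10
y[5] = -3*-2 + 0*1 + -3*-1 = 9
y[6] = -3*1 + 0*-1 = -3
y[7] = -3*-1 = 3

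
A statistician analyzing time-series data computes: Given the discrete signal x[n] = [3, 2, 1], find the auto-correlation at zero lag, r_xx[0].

The auto-correlation at zero lag r_xx[0] equals the signal energy.
r_xx[0] = sum of x[n]^2 = 3^2 + 2^2 + 1^2
= 9 + 4 + 1 = 14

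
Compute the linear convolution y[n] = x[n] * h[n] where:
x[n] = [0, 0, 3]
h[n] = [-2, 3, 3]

y[n] = sum_k x[k]*h[n-k]. Output length = len(x) + len(h) - 1 = 3 + 3 - 1 = 5.
y[0] = 0*-2 = 0
y[1] = 0*-2 + 0*3 = 0
y[2] = 3*-2 + 0*3 + 0*3 = -6
y[3] = 3*3 + 0*3 = 9
y[4] = 3*3 = 9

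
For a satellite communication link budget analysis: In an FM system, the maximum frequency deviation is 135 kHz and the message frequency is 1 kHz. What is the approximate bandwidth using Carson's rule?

Carson's rule: BW = 2*(delta_f + f_m)
= 2*(135 + 1) kHz = 272 kHz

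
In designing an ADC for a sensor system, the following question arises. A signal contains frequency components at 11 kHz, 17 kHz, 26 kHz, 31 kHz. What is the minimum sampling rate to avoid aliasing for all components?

The highest frequency component is f_max = 31 kHz.
Nyquist rate = 2 * f_max = 2 * 31 kHz = 62 kHz.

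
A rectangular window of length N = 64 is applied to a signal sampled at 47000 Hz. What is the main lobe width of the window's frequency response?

For a rectangular window of length N,
the main lobe width in frequency is 2*f_s/N.
= 2*47000/64 = 5875/4 Hz
This determines the minimum frequency separation for resolving two sinusoids.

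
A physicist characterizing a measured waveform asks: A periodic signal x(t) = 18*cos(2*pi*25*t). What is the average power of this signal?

Average power of A*cos(wt) is A^2/2.
P = 18^2 / 2 = 324/2 = 162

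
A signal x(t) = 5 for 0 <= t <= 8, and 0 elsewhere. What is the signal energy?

Energy = integral of |x(t)|^2 dt over the signal duration
= 5^2 * 8 = 25 * 8 = 200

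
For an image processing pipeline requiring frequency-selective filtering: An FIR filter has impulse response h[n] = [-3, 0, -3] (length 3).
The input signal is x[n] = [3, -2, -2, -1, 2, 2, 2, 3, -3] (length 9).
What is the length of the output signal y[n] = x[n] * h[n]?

For linear convolution, the output length is:
len(y) = len(x) + len(h) - 1 = 9 + 3 - 1 = 11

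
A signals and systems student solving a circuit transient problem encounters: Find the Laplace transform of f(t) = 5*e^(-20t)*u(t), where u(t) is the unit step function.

Standard Laplace transform pair:
e^(-at)*u(t) <-> 1/(s+a)
With a = 20: L{5*e^(-20t)*u(t)} = 5/(s+20), ROC: Re(s) > -20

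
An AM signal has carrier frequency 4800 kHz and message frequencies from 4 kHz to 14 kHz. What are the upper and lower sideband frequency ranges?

Upper sideband (USB) = fc + [fm_low, fm_high] = 4800 + [4, 14] = [4804, 4814] kHz
Lower sideband (LSB) = fc - [fm_high, fm_low] = 4800 - [14, 4] = [4786, 4796] kHz
Total occupied spectrum: 4786 kHz to 4814 kHz (plus carrier at 4800 kHz)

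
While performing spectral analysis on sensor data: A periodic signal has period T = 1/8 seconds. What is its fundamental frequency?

The fundamental frequency is the reciprocal of the period.
f = 1/T = 1/(1/8) = 8 Hz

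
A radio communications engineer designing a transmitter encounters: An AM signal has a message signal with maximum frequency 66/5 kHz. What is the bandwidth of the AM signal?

In AM (double-sideband), the bandwidth is twice the message frequency.
BW = 2 * f_m = 2 * 66/5 kHz = 132/5 kHz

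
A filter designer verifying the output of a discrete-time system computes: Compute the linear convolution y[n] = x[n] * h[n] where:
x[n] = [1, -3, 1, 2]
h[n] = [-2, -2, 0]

y[n] = sum_k x[k]*h[n-k]. Output length = len(x) + len(h) - 1 = 4 + 3 - 1 = 6.
y[0] = 1*-2 = -2
y[1] = -3*-2 + 1*-2 = 4
y[2] = 1*-2 + -3*-2 + 1*0 = 4
y[3] = 2*-2 + 1*-2 + -3*0 = -6
y[4] = 2*-2 + 1*0 = -4
y[5] = 2*0 = 0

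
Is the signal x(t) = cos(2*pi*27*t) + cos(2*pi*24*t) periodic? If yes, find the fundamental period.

f1 = 27 Hz, f2 = 24 Hz
Period T1 = 1/27, T2 = 1/24
Ratio T1/T2 = 24/27, which is rational.
The signal is periodic with fundamental period T = 1/GCD(27,24) = 1/3 s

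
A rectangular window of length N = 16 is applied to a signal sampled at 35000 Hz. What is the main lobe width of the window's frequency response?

For a rectangular window of length N,
the main lobe width in frequency is 2*f_s/N.
= 2*35000/16 = 4375 Hz
This determines the minimum frequency separation for resolving two sinusoids.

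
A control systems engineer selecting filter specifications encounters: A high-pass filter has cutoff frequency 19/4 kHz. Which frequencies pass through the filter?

A high-pass filter passes all frequencies above the cutoff frequency 19/4 kHz and attenuates lower frequencies.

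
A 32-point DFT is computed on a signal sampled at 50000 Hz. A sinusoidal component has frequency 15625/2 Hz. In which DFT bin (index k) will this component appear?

DFT frequency resolution = f_s/N = 50000/32 = 3125/2 Hz
Bin index k = f_signal / resolution = 15625/2 / 3125/2 = 5
The signal frequency 15625/2 Hz falls in DFT bin k = 5.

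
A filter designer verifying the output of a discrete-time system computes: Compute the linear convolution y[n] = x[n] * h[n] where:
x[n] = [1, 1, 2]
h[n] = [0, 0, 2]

y[n] = sum_k x[k]*h[n-k]. Output length = len(x) + len(h) - 1 = 3 + 3 - 1 = 5.
y[0] = 1*0 = 0
y[1] = 1*0 + 1*0 = 0
y[2] = 2*0 + 1*0 + 1*2 = 2
y[3] = 2*0 + 1*2 = 2
y[4] = 2*2 = 4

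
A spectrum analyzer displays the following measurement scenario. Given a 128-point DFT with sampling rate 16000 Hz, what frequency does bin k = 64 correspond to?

The frequency of DFT bin k is: f_k = k * f_s / N
f_64 = 64 * 16000 / 128 = 8000 Hz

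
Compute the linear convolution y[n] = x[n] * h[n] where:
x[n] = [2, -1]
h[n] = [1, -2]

y[n] = sum_k x[k]*h[n-k]. Output length = len(x) + len(h) - 1 = 2 + 2 - 1 = 3.
y[0] = 2*1 = 2
y[1] = -1*1 + 2*-2 = -5
y[2] = -1*-2 = 2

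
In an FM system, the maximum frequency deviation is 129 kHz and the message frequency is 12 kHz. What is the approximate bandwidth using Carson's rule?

Carson's rule: BW = 2*(delta_f + f_m)
= 2*(129 + 12) kHz = 282 kHz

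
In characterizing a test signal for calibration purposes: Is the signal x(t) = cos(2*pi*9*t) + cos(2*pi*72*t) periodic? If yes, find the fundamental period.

f1 = 9 Hz, f2 = 72 Hz
Period T1 = 1/9, T2 = 1/72
Ratio T1/T2 = 72/9, which is rational.
The signal is periodic with fundamental period T = 1/GCD(9,72) = 1/9 s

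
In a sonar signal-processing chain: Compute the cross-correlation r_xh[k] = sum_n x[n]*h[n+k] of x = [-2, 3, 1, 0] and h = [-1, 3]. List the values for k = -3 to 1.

Both sequences indexed from 0 and zero outside their support.
Lags with overlap: k = -3 to 1.
  r_xh[-3] = x[3]*h[0] = 0
  r_xh[-2] = x[2]*h[0] + x[3]*h[1] = -1
  r_xh[-1] = x[1]*h[0] + x[2]*h[1] = 0
  r_xh[0] = x[0]*h[0] + x[1]*h[1] = 11
  r_xh[1] = x[0]*h[1] = -6
r_xh = [0, -1, 0, 11, -6] (for k = -3, ..., 1)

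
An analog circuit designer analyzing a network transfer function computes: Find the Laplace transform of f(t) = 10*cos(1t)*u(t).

Standard pair: cos(wt)*u(t) <-> s/(s^2+w^2)
With w = 1: L{10*cos(1t)*u(t)} = 10s/(s^2+1)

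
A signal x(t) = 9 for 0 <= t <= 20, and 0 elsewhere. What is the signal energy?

Energy = integral of |x(t)|^2 dt over the signal duration
= 9^2 * 20 = 81 * 20 = 1620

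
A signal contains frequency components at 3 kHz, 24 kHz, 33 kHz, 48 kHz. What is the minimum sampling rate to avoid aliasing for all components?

The highest frequency component is f_max = 48 kHz.
Nyquist rate = 2 * f_max = 2 * 48 kHz = 96 kHz.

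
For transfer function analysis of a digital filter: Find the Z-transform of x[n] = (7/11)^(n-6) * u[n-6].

Time-shifting property: if X(z) = Z{x[n]}, then Z{x[n-d]} = z^(-d) * X(z)
X(z) = z/(z - 7/11) for x[n] = (7/11)^n * u[n]
Z{x[n-6]} = z^(-6) * z/(z - 7/11) = z^(-5)/(z - 7/11)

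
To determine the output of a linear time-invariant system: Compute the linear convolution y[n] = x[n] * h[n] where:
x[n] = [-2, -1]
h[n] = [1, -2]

y[n] = sum_k x[k]*h[n-k]. Output length = len(x) + len(h) - 1 = 2 + 2 - 1 = 3.
y[0] = -2*1 = -2
y[1] = -1*1 + -2*-2 = 3
y[2] = -1*-2 = 2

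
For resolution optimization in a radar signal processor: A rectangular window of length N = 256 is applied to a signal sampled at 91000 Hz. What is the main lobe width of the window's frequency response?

For a rectangular window of length N,
the main lobe width in frequency is 2*f_s/N.
= 2*91000/256 = 11375/16 Hz
This determines the minimum frequency separation for resolving two sinusoids.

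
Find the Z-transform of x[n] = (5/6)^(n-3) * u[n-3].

Time-shifting property: if X(z) = Z{x[n]}, then Z{x[n-d]} = z^(-d) * X(z)
X(z) = z/(z - 5/6) for x[n] = (5/6)^n * u[n]
Z{x[n-3]} = z^(-3) * z/(z - 5/6) = z^(-2)/(z - 5/6)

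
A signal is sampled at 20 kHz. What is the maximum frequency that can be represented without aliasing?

The maximum frequency that can be represented without aliasing
is the Nyquist frequency: f_max = f_s / 2 = 20 kHz / 2 = 10 kHz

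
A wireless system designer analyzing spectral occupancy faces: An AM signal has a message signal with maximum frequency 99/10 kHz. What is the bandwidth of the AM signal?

In AM (double-sideband), the bandwidth is twice the message frequency.
BW = 2 * f_m = 2 * 99/10 kHz = 99/5 kHz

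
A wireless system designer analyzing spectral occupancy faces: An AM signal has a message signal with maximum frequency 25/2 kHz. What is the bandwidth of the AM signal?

In AM (double-sideband), the bandwidth is twice the message frequency.
BW = 2 * f_m = 2 * 25/2 kHz = 25 kHz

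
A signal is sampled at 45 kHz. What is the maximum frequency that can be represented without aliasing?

The maximum frequency that can be represented without aliasing
is the Nyquist frequency: f_max = f_s / 2 = 45 kHz / 2 = 45/2 kHz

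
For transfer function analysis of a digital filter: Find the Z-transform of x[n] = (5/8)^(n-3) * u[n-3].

Time-shifting property: if X(z) = Z{x[n]}, then Z{x[n-d]} = z^(-d) * X(z)
X(z) = z/(z - 5/8) for x[n] = (5/8)^n * u[n]
Z{x[n-3]} = z^(-3) * z/(z - 5/8) = z^(-2)/(z - 5/8)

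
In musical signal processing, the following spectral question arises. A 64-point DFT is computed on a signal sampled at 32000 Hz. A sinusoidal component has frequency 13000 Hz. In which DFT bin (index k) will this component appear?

DFT frequency resolution = f_s/N = 32000/64 = 500 Hz
Bin index k = f_signal / resolution = 13000 / 500 = 26
The signal frequency 13000 Hz falls in DFT bin k = 26.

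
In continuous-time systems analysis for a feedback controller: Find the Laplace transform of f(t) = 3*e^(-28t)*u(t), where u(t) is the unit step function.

Standard Laplace transform pair:
e^(-at)*u(t) <-> 1/(s+a)
With a = 28: L{3*e^(-28t)*u(t)} = 3/(s+28), ROC: Re(s) > -28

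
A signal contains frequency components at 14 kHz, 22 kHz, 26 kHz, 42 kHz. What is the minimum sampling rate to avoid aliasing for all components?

The highest frequency component is f_max = 42 kHz.
Nyquist rate = 2 * f_max = 2 * 42 kHz = 84 kHz.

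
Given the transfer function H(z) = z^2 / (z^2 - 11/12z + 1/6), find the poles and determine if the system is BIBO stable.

Poles are roots of the denominator: z^2 - 11/12z + 1/6 = 0.
Quadratic formula: z = [-(-11/12) +/- sqrt((-11/12)^2 - 4*(1/6))] / 2
Discriminant = 121/144 - 2/3 = 25/144; sqrt = 5/12.
z = (11/12 +/- 5/12) / 2 => z = 2/3 or z = 1/4.
|p1| = 1/4, |p2| = 2/3.
For BIBO stability, all poles must lie inside the unit circle (|p| < 1).
System is STABLE since both |p| < 1.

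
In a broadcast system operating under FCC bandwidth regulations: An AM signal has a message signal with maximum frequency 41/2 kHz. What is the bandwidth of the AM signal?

In AM (double-sideband), the bandwidth is twice the message frequency.
BW = 2 * f_m = 2 * 41/2 kHz = 41 kHz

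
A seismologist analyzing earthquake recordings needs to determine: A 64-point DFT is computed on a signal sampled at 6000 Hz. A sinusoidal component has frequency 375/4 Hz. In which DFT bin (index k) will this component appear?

DFT frequency resolution = f_s/N = 6000/64 = 375/4 Hz
Bin index k = f_signal / resolution = 375/4 / 375/4 = 1
The signal frequency 375/4 Hz falls in DFT bin k = 1.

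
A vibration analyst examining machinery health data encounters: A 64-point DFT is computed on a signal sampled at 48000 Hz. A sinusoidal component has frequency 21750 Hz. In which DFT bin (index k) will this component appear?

DFT frequency resolution = f_s/N = 48000/64 = 750 Hz
Bin index k = f_signal / resolution = 21750 / 750 = 29
The signal frequency 21750 Hz falls in DFT bin k = 29.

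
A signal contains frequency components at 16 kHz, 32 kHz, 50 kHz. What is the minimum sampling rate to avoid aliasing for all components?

The highest frequency component is f_max = 50 kHz.
Nyquist rate = 2 * f_max = 2 * 50 kHz = 100 kHz.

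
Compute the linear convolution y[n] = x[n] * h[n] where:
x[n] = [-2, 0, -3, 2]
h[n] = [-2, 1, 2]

y[n] = sum_k x[k]*h[n-k]. Output length = len(x) + len(h) - 1 = 4 + 3 - 1 = 6.
y[0] = -2*-2 = 4
y[1] = 0*-2 + -2*1 = -2
y[2] = -3*-2 + 0*1 + -2*2 = 2
y[3] = 2*-2 + -3*1 + 0*2 = -7
y[4] = 2*1 + -3*2 = -4
y[5] = 2*2 = 4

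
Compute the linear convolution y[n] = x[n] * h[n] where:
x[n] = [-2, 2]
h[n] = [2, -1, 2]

y[n] = sum_k x[k]*h[n-k]. Output length = len(x) + len(h) - 1 = 2 + 3 - 1 = 4.
y[0] = -2*2 = -4
y[1] = 2*2 + -2*-1 = 6
y[2] = 2*-1 + -2*2 = -6
y[3] = 2*2 = 4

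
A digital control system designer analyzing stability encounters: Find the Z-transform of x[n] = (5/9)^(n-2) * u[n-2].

Time-shifting property: if X(z) = Z{x[n]}, then Z{x[n-d]} = z^(-d) * X(z)
X(z) = z/(z - 5/9) for x[n] = (5/9)^n * u[n]
Z{x[n-2]} = z^(-2) * z/(z - 5/9) = z^(-1)/(z - 5/9)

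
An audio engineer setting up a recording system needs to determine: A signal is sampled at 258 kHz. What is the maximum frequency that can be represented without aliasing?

The maximum frequency that can be represented without aliasing
is the Nyquist frequency: f_max = f_s / 2 = 258 kHz / 2 = 129 kHz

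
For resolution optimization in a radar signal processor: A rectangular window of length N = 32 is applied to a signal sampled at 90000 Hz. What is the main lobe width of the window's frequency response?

For a rectangular window of length N,
the main lobe width in frequency is 2*f_s/N.
= 2*90000/32 = 5625 Hz
This determines the minimum frequency separation for resolving two sinusoids.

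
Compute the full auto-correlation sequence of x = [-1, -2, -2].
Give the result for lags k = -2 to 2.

r_xx[k] = sum_m x[m]*x[m+k], indexed from 0, for k = -2 to 2:
  r_xx[-2] = x[2]*x[0] = 2
  r_xx[-1] = x[1]*x[0] + x[2]*x[1] = 6
  r_xx[0] = x[0]*x[0] + x[1]*x[1] + x[2]*x[2] = 9
  r_xx[1] = x[0]*x[1] + x[1]*x[2] = 6
  r_xx[2] = x[0]*x[2] = 2
r_xx = [2, 6, 9, 6, 2]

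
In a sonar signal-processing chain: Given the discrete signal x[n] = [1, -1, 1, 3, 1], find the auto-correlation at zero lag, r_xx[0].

The auto-correlation at zero lag r_xx[0] equals the signal energy.
r_xx[0] = sum of x[n]^2 = 1^2 + (-1)^2 + 1^2 + 3^2 + 1^2
= 1 + 1 + 1 + 9 + 1 = 13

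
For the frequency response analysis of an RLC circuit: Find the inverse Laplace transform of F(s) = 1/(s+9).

Standard pair: k/(s+a) <-> k*e^(-at)*u(t)
With k=1, a=9: f(t) = e^(-9t)*u(t)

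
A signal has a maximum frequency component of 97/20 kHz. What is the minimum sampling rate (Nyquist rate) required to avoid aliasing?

By the Nyquist-Shannon sampling theorem,
the minimum sampling rate (Nyquist rate) must be at least 2 * f_max.
Nyquist rate = 2 * 97/20 kHz = 97/10 kHz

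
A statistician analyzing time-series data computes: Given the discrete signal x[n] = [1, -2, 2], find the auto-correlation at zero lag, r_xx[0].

The auto-correlation at zero lag r_xx[0] equals the signal energy.
r_xx[0] = sum of x[n]^2 = 1^2 + (-2)^2 + 2^2
= 1 + 4 + 4 = 9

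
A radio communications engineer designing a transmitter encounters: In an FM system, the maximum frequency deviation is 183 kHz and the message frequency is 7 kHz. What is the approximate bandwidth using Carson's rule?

Carson's rule: BW = 2*(delta_f + f_m)
= 2*(183 + 7) kHz = 380 kHz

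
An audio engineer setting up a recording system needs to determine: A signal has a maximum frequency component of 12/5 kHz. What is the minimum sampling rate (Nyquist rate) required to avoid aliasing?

By the Nyquist-Shannon sampling theorem,
the minimum sampling rate (Nyquist rate) must be at least 2 * f_max.
Nyquist rate = 2 * 12/5 kHz = 24/5 kHz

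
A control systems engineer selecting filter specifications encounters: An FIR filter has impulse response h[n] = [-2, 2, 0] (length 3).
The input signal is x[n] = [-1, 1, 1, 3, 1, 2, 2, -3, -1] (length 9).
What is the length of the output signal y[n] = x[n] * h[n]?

For linear convolution, the output length is:
len(y) = len(x) + len(h) - 1 = 9 + 3 - 1 = 11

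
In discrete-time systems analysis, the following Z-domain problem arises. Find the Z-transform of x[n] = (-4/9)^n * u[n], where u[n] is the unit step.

The Z-transform of a^n * u[n] is z/(z-a) for |z| > |a|.
Here a = -4/9, so X(z) = z/(z - (-4/9)) = 9z/(9z + 4)
ROC: |z| > 4/9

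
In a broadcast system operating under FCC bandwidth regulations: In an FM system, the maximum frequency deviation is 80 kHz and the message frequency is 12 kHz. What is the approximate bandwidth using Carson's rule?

Carson's rule: BW = 2*(delta_f + f_m)
= 2*(80 + 12) kHz = 184 kHz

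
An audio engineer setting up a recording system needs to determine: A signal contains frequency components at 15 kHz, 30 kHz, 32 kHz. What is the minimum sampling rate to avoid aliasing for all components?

The highest frequency component is f_max = 32 kHz.
Nyquist rate = 2 * f_max = 2 * 32 kHz = 64 kHz.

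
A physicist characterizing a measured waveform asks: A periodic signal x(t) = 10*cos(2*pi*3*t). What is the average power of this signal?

Average power of A*cos(wt) is A^2/2.
P = 10^2 / 2 = 100/2 = 50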